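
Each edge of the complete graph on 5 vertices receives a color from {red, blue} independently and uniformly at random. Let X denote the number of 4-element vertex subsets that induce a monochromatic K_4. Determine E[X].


Let X = Σ_S X_S over the C(5, 4) = 5 subsets S of size 4, where X_S = 1 if the K_4 on S is monochromatic.
For a fixed S, the K_4 on S has C(4, 2) = 6 edges. P[all 6 edges red] = (1/2)^6, and likewise for blue, so P[monochromatic] = 2·(1/2)^6 = 2^{1 − 6} = 1/32.
Summing: E[X] = C(5, 4) · 2^{1 − 6} = 5 · 1/32 = 5/32.
Numerically: E[X] ≈ 0.1562.

E[X] = C(5,4)·2^(1−C(4,2)) = 5/32 ≈ 0.1562.


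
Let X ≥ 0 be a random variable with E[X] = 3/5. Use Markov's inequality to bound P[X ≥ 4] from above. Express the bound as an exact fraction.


μ = E[X] = 3/5, a = 4.
Markov: P[X ≥ 4] ≤ μ/a = (3/5)/4 = 3/20.
Numerically: ≈ 0.15000.
(Since a = 4 > μ = 0.60000, the bound 3/20 is < 1 and informative.)

P[X ≥ 4] ≤ 3/20 ≈ 0.15000.


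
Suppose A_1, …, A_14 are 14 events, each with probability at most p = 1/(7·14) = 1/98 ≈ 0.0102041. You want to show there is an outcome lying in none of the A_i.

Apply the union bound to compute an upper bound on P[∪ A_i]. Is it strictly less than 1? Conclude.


Union bound: P[∪_{i=1}^{14} A_i] ≤ Σ_i P[A_i] ≤ 14·p = 14·(1/98) = 1/7.
Numerically: 1/7 ≈ 0.1428571.
Is 1/7 < 1? YES.
Since P[∪ A_i] ≤ 1/7 < 1, the complement has P[∩ A_i^c] ≥ 1 − 1/7 = 6/7 > 0, so some outcome avoids every A_i.

14·p = 1/7 ≈ 0.1428571; existence CERTIFIED by the union bound.


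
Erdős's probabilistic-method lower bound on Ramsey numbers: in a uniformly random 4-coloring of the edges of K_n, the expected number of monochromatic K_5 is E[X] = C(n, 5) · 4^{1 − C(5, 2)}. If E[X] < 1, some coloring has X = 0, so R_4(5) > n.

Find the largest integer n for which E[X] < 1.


We need C(n, 5) · 4^{1 − 10} < 1, i.e. C(n, 5) < 4^{10 − 1} = 262144.
Check values of n near the boundary:
  n = 32: C(32, 5) = 201376; 201376 < 262144? YES
  n = 33: C(33, 5) = 237336; 237336 < 262144? YES
  n = 34: C(34, 5) = 278256; 278256 < 262144? NO
  n = 35: C(35, 5) = 324632; 324632 < 262144? NO
  n = 36: C(36, 5) = 376992; 376992 < 262144? NO
The largest n with C(n, 5) < 262144 is n = 33 (where E[X] = 29667/32768 ≈ 0.905). Hence R_4(5) > 33, i.e. R_4(5) ≥ 34.

Largest n = 33; hence R_4(5) > 33.


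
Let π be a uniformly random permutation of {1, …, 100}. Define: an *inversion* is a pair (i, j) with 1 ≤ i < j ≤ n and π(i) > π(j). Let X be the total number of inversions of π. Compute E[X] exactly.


Write X = Σ X_I over the C(100, 2) = 4950 pairs i < j, with X_I the indicator of one inversion.
There are 4950 indicators.
For each fixed pair i < j, the values π(i) and π(j) are two distinct elements of {1, …, 100} in uniformly random order; by symmetry P[π(i) > π(j)] = 1/2.
By linearity: E[X] = 4950 · (1/2) = C(100, 2) · (1/2) = 4950/2 = 2475 ≈ 2475.00000.

E[X] = 2475 = 2475.00000.


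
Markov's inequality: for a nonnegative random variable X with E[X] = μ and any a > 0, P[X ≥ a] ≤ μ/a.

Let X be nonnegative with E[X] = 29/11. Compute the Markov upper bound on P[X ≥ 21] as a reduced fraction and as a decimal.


μ = E[X] = 29/11, a = 21.
Markov: P[X ≥ 21] ≤ μ/a = (29/11)/21 = 29/231.
Numerically: ≈ 0.125541.
(Since a = 21 > μ = 2.636364, the bound 29/231 is < 1 and informative.)

P[X ≥ 21] ≤ 29/231 ≈ 0.125541.


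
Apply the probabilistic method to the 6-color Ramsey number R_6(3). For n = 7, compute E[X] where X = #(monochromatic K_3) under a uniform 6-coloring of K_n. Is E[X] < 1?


E[X] = C(7, 3) · 6^{1 − 3} = 35 · 6^{−2} = 35/36.
As a reduced fraction: E[X] = 35/36 ≈ 0.972.
Is E[X] < 1? YES.
Since E[X] < 1, there exists a 6-coloring of K_{7} with no monochromatic K_3; hence R_6(3) > 7.

E[X] = 35/36 ≈ 0.972; E[X] < 1, so R_6(3) > 7.


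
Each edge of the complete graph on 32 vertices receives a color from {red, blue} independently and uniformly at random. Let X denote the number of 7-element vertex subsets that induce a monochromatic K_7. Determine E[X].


Let X = Σ_S X_S over the C(32, 7) = 3365856 subsets S of size 7, where X_S = 1 if the K_7 on S is monochromatic.
For a fixed S, the K_7 on S has C(7, 2) = 21 edges. P[all 21 edges red] = (1/2)^21, and likewise for blue, so P[monochromatic] = 2·(1/2)^21 = 2^{1 − 21} = 1/1048576.
By linearity of expectation: E[X] = C(32, 7) · 2^{1 − 21} = 3365856 · 1/1048576 = 105183/32768.
Numerically: E[X] ≈ 3.209930.

E[X] = C(32,7)·2^(1−C(7,2)) = 105183/32768 ≈ 3.209930.


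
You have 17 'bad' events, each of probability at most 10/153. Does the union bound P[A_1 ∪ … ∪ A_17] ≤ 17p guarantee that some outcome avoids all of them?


Union bound: P[∪_{i=1}^{17} A_i] ≤ Σ_i P[A_i] ≤ 17·p = 17·(10/153) = 10/9.
Numerically: 10/9 ≈ 1.1111111.
Is 10/9 < 1? NO.
Since the bound 10/9 is ≥ 1, the union bound is uninformative here; it does NOT by itself certify existence.

17·p = 10/9 ≈ 1.1111111; existence NOT certified by the union bound.


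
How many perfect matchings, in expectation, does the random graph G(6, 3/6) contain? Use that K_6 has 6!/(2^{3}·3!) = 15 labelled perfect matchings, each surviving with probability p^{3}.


K_6 has 6!/(2^{3}·3!) = 15 labelled perfect matchings.
For each such perfect matching H, let X_H = 1 if all 3 edges of H are present in G. Then P[X_H = 1] = p^{3} = (1/2)^{3} = 1/8.
By linearity of expectation: E[X] = Σ_H E[X_H] = 15 · p^{3} = 15 · 1/8 = 15/8.
Numerically: E[X] ≈ 1.88.

E[X] = 15 · (1/2)^{3} = 15/8 ≈ 1.88.


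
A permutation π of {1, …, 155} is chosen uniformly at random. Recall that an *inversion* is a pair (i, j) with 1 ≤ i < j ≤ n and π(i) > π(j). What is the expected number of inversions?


Write X = Σ X_I over the C(155, 2) = 11935 pairs i < j, with X_I the indicator of one inversion.
There are 11935 indicators.
For each fixed pair i < j, the values π(i) and π(j) are two distinct elements of {1, …, 155} in uniformly random order; by symmetry P[π(i) > π(j)] = 1/2.
By linearity: E[X] = 11935 · (1/2) = C(155, 2) · (1/2) = 11935/2 = 11935/2 ≈ 5967.500000.

E[X] = 11935/2 = 5967.500000.


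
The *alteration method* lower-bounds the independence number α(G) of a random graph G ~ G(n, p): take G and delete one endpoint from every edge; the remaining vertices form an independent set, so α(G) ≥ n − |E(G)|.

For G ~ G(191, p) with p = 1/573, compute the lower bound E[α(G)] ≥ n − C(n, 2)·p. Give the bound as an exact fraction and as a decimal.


E[|E(G)|] = C(191, 2)·p = 18145 · (1/573) = 95/3.
E[α(G)] ≥ n − E[|E(G)|] = 191 − 95/3 = 478/3.
Numerically: ≈ 159.3333.
(This is only a lower bound; the true E[α(G)] may be larger.)

E[α(G)] ≥ 478/3 ≈ 159.3333.


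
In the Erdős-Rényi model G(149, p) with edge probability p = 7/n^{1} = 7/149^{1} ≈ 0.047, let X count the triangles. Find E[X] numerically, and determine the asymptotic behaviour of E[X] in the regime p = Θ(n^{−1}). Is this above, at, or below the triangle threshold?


Number of potential triangles: C(149, 3) = 540274.
Each occurs with probability p³ ≈ (0.047)³ ≈ 1.03690e-04.
By linearity: E[X] = C(149, 3)·p³ ≈ 540274 · 1.03690e-04 ≈ 56.021.
Here α = 1, so p = 7/n is exactly at the triangle threshold p ~ 1/n. Asymptotically E[X] → c³/6 = 7³/6 = 343/6 ≈ 57.167, a bounded constant. In this regime the triangle count is asymptotically Poisson(c³/6).

E[X] ≈ 56.021; in regime p = Θ(1/n^{1}) E[X] stays bounded (at the triangle threshold p ~ 1/n).


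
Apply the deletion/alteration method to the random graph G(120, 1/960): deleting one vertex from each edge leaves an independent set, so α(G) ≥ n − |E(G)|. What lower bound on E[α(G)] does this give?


E[|E(G)|] = C(120, 2)·p = 7140 · (1/960) = 119/16.
E[α(G)] ≥ n − E[|E(G)|] = 120 − 119/16 = 1801/16.
Numerically: ≈ 112.562.
(This is only a lower bound; the true E[α(G)] may be larger.)

E[α(G)] ≥ 1801/16 ≈ 112.562.


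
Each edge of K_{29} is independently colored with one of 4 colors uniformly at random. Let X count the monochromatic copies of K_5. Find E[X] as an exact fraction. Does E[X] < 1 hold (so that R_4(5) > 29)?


E[X] = C(29, 5) · 4^{1 − 10} = 118755 · 4^{−9} = 118755/262144.
As a reduced fraction: E[X] = 118755/262144 ≈ 0.45301.
Is E[X] < 1? YES.
Since E[X] < 1, there exists a 4-coloring of K_{29} with no monochromatic K_5; hence R_4(5) > 29.

E[X] = 118755/262144 ≈ 0.45301; E[X] < 1, so R_4(5) > 29.


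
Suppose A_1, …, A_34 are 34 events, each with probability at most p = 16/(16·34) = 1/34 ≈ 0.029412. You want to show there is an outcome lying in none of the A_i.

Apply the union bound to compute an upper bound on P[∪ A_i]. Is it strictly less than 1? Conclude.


Union bound: P[∪_{i=1}^{34} A_i] ≤ Σ_i P[A_i] ≤ 34·p = 34·(1/34) = 1.
Numerically: 1 ≈ 1.000000.
Is 1 < 1? NO.
Since the bound 1 is ≥ 1, the union bound is uninformative here; it does NOT by itself certify existence.

34·p = 1 ≈ 1.000000; existence NOT certified by the union bound.


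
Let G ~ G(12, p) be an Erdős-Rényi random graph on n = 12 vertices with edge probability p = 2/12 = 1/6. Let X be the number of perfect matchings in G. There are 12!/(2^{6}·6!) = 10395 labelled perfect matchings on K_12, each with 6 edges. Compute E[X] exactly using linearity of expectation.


K_12 has 12!/(2^{6}·6!) = 10395 labelled perfect matchings.
For each such perfect matching H, let X_H = 1 if all 6 edges of H are present in G. Then P[X_H = 1] = p^{6} = (1/6)^{6} = 1/46656.
Summing the indicators: E[X] = Σ_H E[X_H] = 10395 · p^{6} = 10395 · 1/46656 = 385/1728.
Numerically: E[X] ≈ 0.222801.

E[X] = 10395 · (1/6)^{6} = 385/1728 ≈ 0.222801.


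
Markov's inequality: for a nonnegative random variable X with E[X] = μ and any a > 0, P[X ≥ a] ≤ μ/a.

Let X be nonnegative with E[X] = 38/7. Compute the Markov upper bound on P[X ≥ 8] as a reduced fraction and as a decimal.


μ = E[X] = 38/7, a = 8.
Markov: P[X ≥ 8] ≤ μ/a = (38/7)/8 = 19/28.
Numerically: ≈ 0.67857.
(Since a = 8 > μ = 5.42857, the bound 19/28 is < 1 and informative.)

P[X ≥ 8] ≤ 19/28 ≈ 0.67857.


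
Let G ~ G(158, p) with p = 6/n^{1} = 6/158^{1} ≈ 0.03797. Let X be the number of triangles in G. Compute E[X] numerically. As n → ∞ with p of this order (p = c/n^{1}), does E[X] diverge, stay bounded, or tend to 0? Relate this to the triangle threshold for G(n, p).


Number of potential triangles: C(158, 3) = 644956.
Each occurs with probability p³ ≈ (0.03797)³ ≈ 5.476240e-05.
By linearity: E[X] = C(158, 3)·p³ ≈ 644956 · 5.476240e-05 ≈ 35.3193.
Here α = 1, so p = 6/n is exactly at the triangle threshold p ~ 1/n. Asymptotically E[X] → c³/6 = 6³/6 = 36 ≈ 36.0000, a bounded constant. In this regime the triangle count is asymptotically Poisson(c³/6).

E[X] ≈ 35.3193; in regime p = Θ(1/n^{1}) E[X] stays bounded (at the triangle threshold p ~ 1/n).


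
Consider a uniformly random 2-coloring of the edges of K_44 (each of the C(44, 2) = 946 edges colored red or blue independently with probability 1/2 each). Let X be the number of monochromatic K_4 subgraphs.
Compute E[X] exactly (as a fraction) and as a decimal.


Let X = Σ_S X_S over the C(44, 4) = 135751 subsets S of size 4, where X_S = 1 if the K_4 on S is monochromatic.
For a fixed S, the K_4 on S has C(4, 2) = 6 edges. P[all 6 edges red] = (1/2)^6, and likewise for blue, so P[monochromatic] = 2·(1/2)^6 = 2^{1 − 6} = 1/32.
By linearity: E[X] = C(44, 4) · 2^{1 − 6} = 135751 · 1/32 = 135751/32.
Numerically: E[X] ≈ 4242.218750.

E[X] = C(44,4)·2^(1−C(4,2)) = 135751/32 ≈ 4242.218750.


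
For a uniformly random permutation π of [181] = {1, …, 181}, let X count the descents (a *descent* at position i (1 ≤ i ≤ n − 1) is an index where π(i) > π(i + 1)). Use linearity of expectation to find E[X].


Write X = Σ X_I over i = 1, …, 180, with X_I the indicator of one descent.
There are 180 indicators.
For each fixed i, the pair (π(i), π(i+1)) is a uniformly random ordered pair of distinct values from {1, …, 181}; by symmetry P[π(i) > π(i+1)] = 1/2.
By linearity: E[X] = 180 · (1/2) = (181 − 1) · (1/2) = 90 ≈ 90.00000.

E[X] = 90 = 90.00000.


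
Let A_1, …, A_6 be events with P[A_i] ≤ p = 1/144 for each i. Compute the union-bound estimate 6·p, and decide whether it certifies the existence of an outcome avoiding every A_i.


Union bound: P[∪_{i=1}^{6} A_i] ≤ Σ_i P[A_i] ≤ 6·p = 6·(1/144) = 1/24.
Numerically: 1/24 ≈ 0.041667.
Is 1/24 < 1? YES.
Since P[∪ A_i] ≤ 1/24 < 1, the complement has P[∩ A_i^c] ≥ 1 − 1/24 = 23/24 > 0, so some outcome avoids every A_i.

6·p = 1/24 ≈ 0.041667; existence CERTIFIED by the union bound.


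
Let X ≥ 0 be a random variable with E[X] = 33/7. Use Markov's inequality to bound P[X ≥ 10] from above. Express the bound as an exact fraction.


μ = E[X] = 33/7, a = 10.
Markov: P[X ≥ 10] ≤ μ/a = (33/7)/10 = 33/70.
Numerically: ≈ 0.4714.
(Since a = 10 > μ = 4.7143, the bound 33/70 is < 1 and informative.)

P[X ≥ 10] ≤ 33/70 ≈ 0.4714.


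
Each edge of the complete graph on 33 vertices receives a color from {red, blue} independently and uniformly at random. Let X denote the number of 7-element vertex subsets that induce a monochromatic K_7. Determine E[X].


Let X = Σ_S X_S over the C(33, 7) = 4272048 subsets S of size 7, where X_S = 1 if the K_7 on S is monochromatic.
For a fixed S, the K_7 on S has C(7, 2) = 21 edges. P[all 21 edges red] = (1/2)^21, and likewise for blue, so P[monochromatic] = 2·(1/2)^21 = 2^{1 − 21} = 1/1048576.
By linearity: E[X] = C(33, 7) · 2^{1 − 21} = 4272048 · 1/1048576 = 267003/65536.
Numerically: E[X] ≈ 4.074142.

E[X] = C(33,7)·2^(1−C(7,2)) = 267003/65536 ≈ 4.074142.


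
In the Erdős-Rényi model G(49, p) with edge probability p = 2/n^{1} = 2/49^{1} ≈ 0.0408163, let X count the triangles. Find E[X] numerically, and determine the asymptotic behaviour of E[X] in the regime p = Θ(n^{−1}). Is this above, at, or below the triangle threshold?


Number of potential triangles: C(49, 3) = 18424.
Each occurs with probability p³ ≈ (0.0408163)³ ≈ 6.79988780e-05.
By linearity: E[X] = C(49, 3)·p³ ≈ 18424 · 6.79988780e-05 ≈ 1.252811.
Here α = 1, so p = 2/n is exactly at the triangle threshold p ~ 1/n. Asymptotically E[X] → c³/6 = 2³/6 = 4/3 ≈ 1.333333, a bounded constant. In this regime the triangle count is asymptotically Poisson(c³/6).

E[X] ≈ 1.252811; in regime p = Θ(1/n^{1}) E[X] stays bounded (at the triangle threshold p ~ 1/n).


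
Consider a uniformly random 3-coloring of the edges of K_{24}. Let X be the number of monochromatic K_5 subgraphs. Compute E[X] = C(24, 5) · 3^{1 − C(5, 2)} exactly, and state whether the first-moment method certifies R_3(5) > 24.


E[X] = C(24, 5) · 3^{1 − 10} = 42504 · 3^{−9} = 42504/19683.
As a reduced fraction: E[X] = 14168/6561 ≈ 2.1594269.
Is E[X] < 1? NO.
Since E[X] ≥ 1, the first-moment bound is inconclusive at n = 24; it does NOT by itself certify R_3(5) > 24.

E[X] = 14168/6561 ≈ 2.1594269; E[X] ≥ 1; first-moment method inconclusive here.


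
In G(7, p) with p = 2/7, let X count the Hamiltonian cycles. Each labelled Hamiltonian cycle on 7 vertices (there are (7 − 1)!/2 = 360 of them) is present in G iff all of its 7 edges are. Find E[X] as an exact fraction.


K_7 has (7 − 1)!/2 = 360 labelled Hamiltonian cycles.
For each such Hamiltonian cycle H, let X_H = 1 if all 7 edges of H are present in G. Then P[X_H = 1] = p^{7} = (2/7)^{7} = 128/823543.
Summing the indicators: E[X] = Σ_H E[X_H] = 360 · p^{7} = 360 · 128/823543 = 46080/823543.
Numerically: E[X] ≈ 0.05595.

E[X] = 360 · (2/7)^{7} = 46080/823543 ≈ 0.05595.


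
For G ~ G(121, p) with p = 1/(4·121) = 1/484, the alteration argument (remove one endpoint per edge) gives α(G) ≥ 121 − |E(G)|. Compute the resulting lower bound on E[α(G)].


E[|E(G)|] = C(121, 2)·p = 7260 · (1/484) = 15.
E[α(G)] ≥ n − E[|E(G)|] = 121 − 15 = 106.
Numerically: ≈ 106.000.
(This is only a lower bound; the true E[α(G)] may be larger.)

E[α(G)] ≥ 106 ≈ 106.000.


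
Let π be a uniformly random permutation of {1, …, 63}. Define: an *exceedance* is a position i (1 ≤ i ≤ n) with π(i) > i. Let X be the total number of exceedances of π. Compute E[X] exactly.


Write X = Σ_{i=1}^{63} X_i, where X_i = 1_{π(i) > i}.
For each fixed i, π(i) is uniform over {1, …, 63} (marginal of a uniform permutation), so P[π(i) > i] = (n − i)/n. Summing: Σ_{i=1}^{63} (n − i)/n = (0 + 1 + … + 62)/63 = 63(63 − 1)/(2·63) = (63 − 1)/2.
Hence E[X] = Σ_{i=1}^{63} (63 − i)/63 = 31 ≈ 31.0000.

E[X] = 31 = 31.0000.


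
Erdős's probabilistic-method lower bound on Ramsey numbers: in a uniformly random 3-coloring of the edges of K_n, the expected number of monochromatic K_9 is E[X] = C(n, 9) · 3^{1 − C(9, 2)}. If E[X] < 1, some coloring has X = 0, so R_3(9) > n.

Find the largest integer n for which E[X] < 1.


We need C(n, 9) · 3^{1 − 36} < 1, i.e. C(n, 9) < 3^{36 − 1} = 50031545098999707.
Check values of n near the boundary:
  n = 295: C(295, 9) = 41221140106119260; 41221140106119260 < 50031545098999707? YES
  n = 296: C(296, 9) = 42513789098994080; 42513789098994080 < 50031545098999707? YES
  n = 297: C(297, 9) = 43842345008337645; 43842345008337645 < 50031545098999707? YES
  n = 298: C(298, 9) = 45207677551849890; 45207677551849890 < 50031545098999707? YES
  n = 299: C(299, 9) = 46610674441390059; 46610674441390059 < 50031545098999707? YES
  n = 300: C(300, 9) = 48052241692154700; 48052241692154700 < 50031545098999707? YES
  n = 301: C(301, 9) = 49533303936090975; 49533303936090975 < 50031545098999707? YES
  n = 302: C(302, 9) = 51054804739588650; 51054804739588650 < 50031545098999707? NO
The largest n with C(n, 9) < 50031545098999707 is n = 301 (where E[X] = 16511101312030325/16677181699666569 ≈ 0.99004). Hence R_3(9) > 301, i.e. R_3(9) ≥ 302.

Largest n = 301; hence R_3(9) > 301.


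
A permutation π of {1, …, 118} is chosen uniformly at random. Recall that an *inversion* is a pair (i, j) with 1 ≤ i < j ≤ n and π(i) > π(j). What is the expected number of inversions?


Write X = Σ X_I over the C(118, 2) = 6903 pairs i < j, with X_I the indicator of one inversion.
There are 6903 indicators.
For each fixed pair i < j, the values π(i) and π(j) are two distinct elements of {1, …, 118} in uniformly random order; by symmetry P[π(i) > π(j)] = 1/2.
By linearity: E[X] = 6903 · (1/2) = C(118, 2) · (1/2) = 6903/2 = 6903/2 ≈ 3451.5000.

E[X] = 6903/2 = 3451.5000.


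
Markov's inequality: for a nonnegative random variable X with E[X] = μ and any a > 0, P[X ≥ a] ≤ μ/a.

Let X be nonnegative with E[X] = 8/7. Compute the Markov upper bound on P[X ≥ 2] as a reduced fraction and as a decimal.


μ = E[X] = 8/7, a = 2.
Markov: P[X ≥ 2] ≤ μ/a = (8/7)/2 = 4/7.
Numerically: ≈ 0.5714.
(Since a = 2 > μ = 1.1429, the bound 4/7 is < 1 and informative.)

P[X ≥ 2] ≤ 4/7 ≈ 0.5714.


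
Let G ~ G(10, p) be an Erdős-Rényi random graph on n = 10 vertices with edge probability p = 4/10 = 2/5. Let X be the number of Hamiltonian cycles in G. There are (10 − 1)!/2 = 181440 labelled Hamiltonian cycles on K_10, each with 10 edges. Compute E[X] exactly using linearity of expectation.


K_10 has (10 − 1)!/2 = 181440 labelled Hamiltonian cycles.
For each such Hamiltonian cycle H, let X_H = 1 if all 10 edges of H are present in G. Then P[X_H = 1] = p^{10} = (2/5)^{10} = 1024/9765625.
By linearity: E[X] = Σ_H E[X_H] = 181440 · p^{10} = 181440 · 1024/9765625 = 37158912/1953125.
Numerically: E[X] ≈ 19.

E[X] = 181440 · (2/5)^{10} = 37158912/1953125 ≈ 19.


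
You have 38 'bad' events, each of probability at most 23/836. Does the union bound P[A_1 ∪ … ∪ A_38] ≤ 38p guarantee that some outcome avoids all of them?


Union bound: P[∪_{i=1}^{38} A_i] ≤ Σ_i P[A_i] ≤ 38·p = 38·(23/836) = 23/22.
Numerically: 23/22 ≈ 1.04545.
Is 23/22 < 1? NO.
Since the bound 23/22 is ≥ 1, the union bound is uninformative here; it does NOT by itself certify existence.

38·p = 23/22 ≈ 1.04545; existence NOT certified by the union bound.


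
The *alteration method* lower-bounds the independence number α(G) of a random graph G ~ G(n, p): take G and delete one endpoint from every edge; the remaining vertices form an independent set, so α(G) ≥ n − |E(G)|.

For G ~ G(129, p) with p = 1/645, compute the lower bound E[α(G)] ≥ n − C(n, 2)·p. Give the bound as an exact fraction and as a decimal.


E[|E(G)|] = C(129, 2)·p = 8256 · (1/645) = 64/5.
E[α(G)] ≥ n − E[|E(G)|] = 129 − 64/5 = 581/5.
Numerically: ≈ 116.2000.
(This is only a lower bound; the true E[α(G)] may be larger.)

E[α(G)] ≥ 581/5 ≈ 116.2000.


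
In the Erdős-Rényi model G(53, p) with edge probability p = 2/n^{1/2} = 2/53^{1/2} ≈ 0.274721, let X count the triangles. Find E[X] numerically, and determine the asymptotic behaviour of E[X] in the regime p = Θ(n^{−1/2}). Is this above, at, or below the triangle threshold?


Number of potential triangles: C(53, 3) = 23426.
Each occurs with probability p³ ≈ (0.274721)³ ≈ 2.07336700e-02.
By linearity: E[X] = C(53, 3)·p³ ≈ 23426 · 2.07336700e-02 ≈ 485.706954.
Since α = 1/2 < 1, p = c/n^{1/2} ≫ 1/n is above the triangle threshold p ~ 1/n. Asymptotically E[X] ~ (c³/6)·n^{3(1−α)} = (2³/6)·n^{1.5} → ∞; triangles are abundant w.h.p.

E[X] ≈ 485.706954; in regime p = Θ(1/n^{1/2}) E[X] diverges (above the triangle threshold p ~ 1/n).


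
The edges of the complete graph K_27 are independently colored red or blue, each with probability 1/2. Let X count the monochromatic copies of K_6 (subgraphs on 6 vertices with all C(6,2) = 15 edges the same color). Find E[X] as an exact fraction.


Let X = Σ_S X_S over the C(27, 6) = 296010 subsets S of size 6, where X_S = 1 if the K_6 on S is monochromatic.
For a fixed S, the K_6 on S has C(6, 2) = 15 edges. P[all 15 edges red] = (1/2)^15, and likewise for blue, so P[monochromatic] = 2·(1/2)^15 = 2^{1 − 15} = 1/16384.
Summing: E[X] = C(27, 6) · 2^{1 − 15} = 296010 · 1/16384 = 148005/8192.
Numerically: E[X] ≈ 18.06702.

E[X] = C(27,6)·2^(1−C(6,2)) = 148005/8192 ≈ 18.06702.


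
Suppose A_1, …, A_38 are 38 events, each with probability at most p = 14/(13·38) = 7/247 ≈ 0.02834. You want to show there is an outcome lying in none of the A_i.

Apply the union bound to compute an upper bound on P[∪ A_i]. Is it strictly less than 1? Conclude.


Union bound: P[∪_{i=1}^{38} A_i] ≤ Σ_i P[A_i] ≤ 38·p = 38·(7/247) = 14/13.
Numerically: 14/13 ≈ 1.07692.
Is 14/13 < 1? NO.
Since the bound 14/13 is ≥ 1, the union bound is uninformative here; it does NOT by itself certify existence.

38·p = 14/13 ≈ 1.07692; existence NOT certified by the union bound.


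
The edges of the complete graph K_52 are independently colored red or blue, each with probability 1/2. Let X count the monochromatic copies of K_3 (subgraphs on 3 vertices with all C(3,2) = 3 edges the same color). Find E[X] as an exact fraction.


Let X = Σ_S X_S over the C(52, 3) = 22100 subsets S of size 3, where X_S = 1 if the K_3 on S is monochromatic.
For a fixed S, the K_3 on S has C(3, 2) = 3 edges. P[all 3 edges red] = (1/2)^3, and likewise for blue, so P[monochromatic] = 2·(1/2)^3 = 2^{1 − 3} = 1/4.
By linearity of expectation: E[X] = C(52, 3) · 2^{1 − 3} = 22100 · 1/4 = 5525.
Numerically: E[X] ≈ 5525.000.

E[X] = C(52,3)·2^(1−C(3,2)) = 5525 ≈ 5525.000.


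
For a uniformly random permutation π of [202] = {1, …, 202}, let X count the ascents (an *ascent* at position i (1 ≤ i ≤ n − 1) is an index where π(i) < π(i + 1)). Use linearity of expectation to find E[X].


Write X = Σ X_I over i = 1, …, 201, with X_I the indicator of one ascent.
There are 201 indicators.
For each fixed i, the pair (π(i), π(i+1)) is a uniformly random ordered pair of distinct values from {1, …, 202}; by symmetry P[π(i) < π(i+1)] = 1/2.
By linearity: E[X] = 201 · (1/2) = (202 − 1) · (1/2) = 201/2 ≈ 100.50000.

E[X] = 201/2 = 100.50000.


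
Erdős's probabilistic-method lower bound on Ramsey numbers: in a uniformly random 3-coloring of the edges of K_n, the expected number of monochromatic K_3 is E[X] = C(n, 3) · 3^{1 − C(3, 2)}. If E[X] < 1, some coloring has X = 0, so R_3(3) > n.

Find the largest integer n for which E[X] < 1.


We need C(n, 3) · 3^{1 − 3} < 1, i.e. C(n, 3) < 3^{3 − 1} = 9.
Check values of n near the boundary:
  n = 3: C(3, 3) = 1; 1 < 9? YES
  n = 4: C(4, 3) = 4; 4 < 9? YES
  n = 5: C(5, 3) = 10; 10 < 9? NO
  n = 6: C(6, 3) = 20; 20 < 9? NO
The largest n with C(n, 3) < 9 is n = 4 (where E[X] = 4/9 ≈ 0.4444). Hence R_3(3) > 4, i.e. R_3(3) ≥ 5.

Largest n = 4; hence R_3(3) > 4.


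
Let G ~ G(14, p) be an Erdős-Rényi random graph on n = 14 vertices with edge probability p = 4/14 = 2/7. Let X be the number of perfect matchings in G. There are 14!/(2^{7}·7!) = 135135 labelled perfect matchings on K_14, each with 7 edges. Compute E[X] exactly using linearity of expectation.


K_14 has 14!/(2^{7}·7!) = 135135 labelled perfect matchings.
For each such perfect matching H, let X_H = 1 if all 7 edges of H are present in G. Then P[X_H = 1] = p^{7} = (2/7)^{7} = 128/823543.
By linearity of expectation: E[X] = Σ_H E[X_H] = 135135 · p^{7} = 135135 · 128/823543 = 2471040/117649.
Numerically: E[X] ≈ 21.003.

E[X] = 135135 · (2/7)^{7} = 2471040/117649 ≈ 21.003.


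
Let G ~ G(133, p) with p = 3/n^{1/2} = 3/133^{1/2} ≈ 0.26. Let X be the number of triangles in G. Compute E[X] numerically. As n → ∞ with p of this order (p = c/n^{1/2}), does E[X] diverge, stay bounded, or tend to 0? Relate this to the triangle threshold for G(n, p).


Number of potential triangles: C(133, 3) = 383306.
Each occurs with probability p³ ≈ (0.26)³ ≈ 1.76030e-02.
By linearity: E[X] = C(133, 3)·p³ ≈ 383306 · 1.76030e-02 ≈ 6747.330.
Since α = 1/2 < 1, p = c/n^{1/2} ≫ 1/n is above the triangle threshold p ~ 1/n. Asymptotically E[X] ~ (c³/6)·n^{3(1−α)} = (3³/6)·n^{1.5} → ∞; triangles are abundant w.h.p.

E[X] ≈ 6747.330; in regime p = Θ(1/n^{1/2}) E[X] diverges (above the triangle threshold p ~ 1/n).


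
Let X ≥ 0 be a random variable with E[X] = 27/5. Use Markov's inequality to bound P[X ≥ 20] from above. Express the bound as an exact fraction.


μ = E[X] = 27/5, a = 20.
Markov: P[X ≥ 20] ≤ μ/a = (27/5)/20 = 27/100.
Numerically: ≈ 0.2700.
(Since a = 20 > μ = 5.4000, the bound 27/100 is < 1 and informative.)

P[X ≥ 20] ≤ 27/100 ≈ 0.2700.


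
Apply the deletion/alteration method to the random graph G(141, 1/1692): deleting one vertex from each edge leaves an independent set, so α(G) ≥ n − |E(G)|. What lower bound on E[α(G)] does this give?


E[|E(G)|] = C(141, 2)·p = 9870 · (1/1692) = 35/6.
E[α(G)] ≥ n − E[|E(G)|] = 141 − 35/6 = 811/6.
Numerically: ≈ 135.16667.
(This is only a lower bound; the true E[α(G)] may be larger.)

E[α(G)] ≥ 811/6 ≈ 135.16667.


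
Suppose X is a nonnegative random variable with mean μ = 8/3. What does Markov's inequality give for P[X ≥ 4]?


μ = E[X] = 8/3, a = 4.
Markov: P[X ≥ 4] ≤ μ/a = (8/3)/4 = 2/3.
Numerically: ≈ 0.66667.
(Since a = 4 > μ = 2.66667, the bound 2/3 is < 1 and informative.)

P[X ≥ 4] ≤ 2/3 ≈ 0.66667.


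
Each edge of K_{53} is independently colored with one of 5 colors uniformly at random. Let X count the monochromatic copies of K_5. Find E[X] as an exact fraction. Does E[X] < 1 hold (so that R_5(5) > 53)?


E[X] = C(53, 5) · 5^{1 − 10} = 2869685 · 5^{−9} = 2869685/1953125.
As a reduced fraction: E[X] = 573937/390625 ≈ 1.46928.
Is E[X] < 1? NO.
Since E[X] ≥ 1, the first-moment bound is inconclusive at n = 53; it does NOT by itself certify R_5(5) > 53.

E[X] = 573937/390625 ≈ 1.46928; E[X] ≥ 1; first-moment method inconclusive here.


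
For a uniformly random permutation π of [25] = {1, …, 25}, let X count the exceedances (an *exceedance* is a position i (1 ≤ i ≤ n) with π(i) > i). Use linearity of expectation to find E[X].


Write X = Σ_{i=1}^{25} X_i, where X_i = 1_{π(i) > i}.
For each fixed i, π(i) is uniform over {1, …, 25} (marginal of a uniform permutation), so P[π(i) > i] = (n − i)/n. Summing: Σ_{i=1}^{25} (n − i)/n = (0 + 1 + … + 24)/25 = 25(25 − 1)/(2·25) = (25 − 1)/2.
Hence E[X] = Σ_{i=1}^{25} (25 − i)/25 = 12 ≈ 12.0000.

E[X] = 12 = 12.0000.


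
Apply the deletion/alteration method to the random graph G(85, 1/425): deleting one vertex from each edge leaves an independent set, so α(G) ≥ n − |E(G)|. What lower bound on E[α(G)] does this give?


E[|E(G)|] = C(85, 2)·p = 3570 · (1/425) = 42/5.
E[α(G)] ≥ n − E[|E(G)|] = 85 − 42/5 = 383/5.
Numerically: ≈ 76.600000.
(This is only a lower bound; the true E[α(G)] may be larger.)

E[α(G)] ≥ 383/5 ≈ 76.600000.


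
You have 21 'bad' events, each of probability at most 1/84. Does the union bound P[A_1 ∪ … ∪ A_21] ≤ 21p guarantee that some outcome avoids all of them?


Union bound: P[∪_{i=1}^{21} A_i] ≤ Σ_i P[A_i] ≤ 21·p = 21·(1/84) = 1/4.
Numerically: 1/4 ≈ 0.250.
Is 1/4 < 1? YES.
Since P[∪ A_i] ≤ 1/4 < 1, the complement has P[∩ A_i^c] ≥ 1 − 1/4 = 3/4 > 0, so some outcome avoids every A_i.

21·p = 1/4 ≈ 0.250; existence CERTIFIED by the union bound.


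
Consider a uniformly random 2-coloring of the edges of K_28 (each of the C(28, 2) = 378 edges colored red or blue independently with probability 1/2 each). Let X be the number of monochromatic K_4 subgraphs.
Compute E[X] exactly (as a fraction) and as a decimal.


Let X = Σ_S X_S over the C(28, 4) = 20475 subsets S of size 4, where X_S = 1 if the K_4 on S is monochromatic.
For a fixed S, the K_4 on S has C(4, 2) = 6 edges. P[all 6 edges red] = (1/2)^6, and likewise for blue, so P[monochromatic] = 2·(1/2)^6 = 2^{1 − 6} = 1/32.
Summing: E[X] = C(28, 4) · 2^{1 − 6} = 20475 · 1/32 = 20475/32.
Numerically: E[X] ≈ 639.84375.

E[X] = C(28,4)·2^(1−C(4,2)) = 20475/32 ≈ 639.84375.


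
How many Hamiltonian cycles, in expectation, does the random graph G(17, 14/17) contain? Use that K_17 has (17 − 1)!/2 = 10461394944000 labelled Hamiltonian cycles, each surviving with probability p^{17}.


K_17 has (17 − 1)!/2 = 10461394944000 labelled Hamiltonian cycles.
For each such Hamiltonian cycle H, let X_H = 1 if all 17 edges of H are present in G. Then P[X_H = 1] = p^{17} = (14/17)^{17} = 30491346729331195904/827240261886336764177.
Summing the indicators: E[X] = Σ_H E[X_H] = 10461394944000 · p^{17} = 10461394944000 · 30491346729331195904/827240261886336764177 = 318982020509976309331579109376000/827240261886336764177.
Numerically: E[X] ≈ 3.85598e+11.

E[X] = 10461394944000 · (14/17)^{17} = 318982020509976309331579109376000/827240261886336764177 ≈ 3.85598e+11.


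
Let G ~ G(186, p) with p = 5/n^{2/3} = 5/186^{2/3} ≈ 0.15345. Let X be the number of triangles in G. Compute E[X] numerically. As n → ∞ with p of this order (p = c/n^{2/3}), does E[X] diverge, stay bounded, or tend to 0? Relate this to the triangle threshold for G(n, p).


Number of potential triangles: C(186, 3) = 1055240.
Each occurs with probability p³ ≈ (0.15345)³ ≈ 3.6131345e-03.
By linearity: E[X] = C(186, 3)·p³ ≈ 1055240 · 3.6131345e-03 ≈ 3812.72401.
Since α = 2/3 < 1, p = c/n^{2/3} ≫ 1/n is above the triangle threshold p ~ 1/n. Asymptotically E[X] ~ (c³/6)·n^{3(1−α)} = (5³/6)·n^{1} → ∞; triangles are abundant w.h.p.

E[X] ≈ 3812.72401; in regime p = Θ(1/n^{2/3}) E[X] diverges (above the triangle threshold p ~ 1/n).


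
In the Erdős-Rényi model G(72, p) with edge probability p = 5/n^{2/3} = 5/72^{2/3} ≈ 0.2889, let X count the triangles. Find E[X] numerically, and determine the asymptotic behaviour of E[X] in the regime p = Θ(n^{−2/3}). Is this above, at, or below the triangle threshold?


Number of potential triangles: C(72, 3) = 59640.
Each occurs with probability p³ ≈ (0.2889)³ ≈ 2.4112654e-02.
By linearity: E[X] = C(72, 3)·p³ ≈ 59640 · 2.4112654e-02 ≈ 1438.07870.
Since α = 2/3 < 1, p = c/n^{2/3} ≫ 1/n is above the triangle threshold p ~ 1/n. Asymptotically E[X] ~ (c³/6)·n^{3(1−α)} = (5³/6)·n^{1} → ∞; triangles are abundant w.h.p.

E[X] ≈ 1438.07870; in regime p = Θ(1/n^{2/3}) E[X] diverges (above the triangle threshold p ~ 1/n).


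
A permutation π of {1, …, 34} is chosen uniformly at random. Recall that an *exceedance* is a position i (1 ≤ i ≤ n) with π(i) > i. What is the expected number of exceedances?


Write X = Σ_{i=1}^{34} X_i, where X_i = 1_{π(i) > i}.
For each fixed i, π(i) is uniform over {1, …, 34} (marginal of a uniform permutation), so P[π(i) > i] = (n − i)/n. Summing: Σ_{i=1}^{34} (n − i)/n = (0 + 1 + … + 33)/34 = 34(34 − 1)/(2·34) = (34 − 1)/2.
Hence E[X] = Σ_{i=1}^{34} (34 − i)/34 = 33/2 ≈ 16.50000.

E[X] = 33/2 = 16.50000.


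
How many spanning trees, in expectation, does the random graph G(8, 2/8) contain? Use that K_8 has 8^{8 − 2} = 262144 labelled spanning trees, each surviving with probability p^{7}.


K_8 has 8^{8 − 2} = 262144 labelled spanning trees.
For each such spanning tree H, let X_H = 1 if all 7 edges of H are present in G. Then P[X_H = 1] = p^{7} = (1/4)^{7} = 1/16384.
By linearity: E[X] = Σ_H E[X_H] = 262144 · p^{7} = 262144 · 1/16384 = 16.
Numerically: E[X] ≈ 16.

E[X] = 262144 · (1/4)^{7} = 16 ≈ 16.


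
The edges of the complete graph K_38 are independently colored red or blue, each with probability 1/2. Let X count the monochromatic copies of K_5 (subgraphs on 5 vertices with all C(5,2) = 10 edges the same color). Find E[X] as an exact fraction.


Let X = Σ_S X_S over the C(38, 5) = 501942 subsets S of size 5, where X_S = 1 if the K_5 on S is monochromatic.
For a fixed S, the K_5 on S has C(5, 2) = 10 edges. P[all 10 edges red] = (1/2)^10, and likewise for blue, so P[monochromatic] = 2·(1/2)^10 = 2^{1 − 10} = 1/512.
By linearity: E[X] = C(38, 5) · 2^{1 − 10} = 501942 · 1/512 = 250971/256.
Numerically: E[X] ≈ 980.3555.

E[X] = C(38,5)·2^(1−C(5,2)) = 250971/256 ≈ 980.3555.


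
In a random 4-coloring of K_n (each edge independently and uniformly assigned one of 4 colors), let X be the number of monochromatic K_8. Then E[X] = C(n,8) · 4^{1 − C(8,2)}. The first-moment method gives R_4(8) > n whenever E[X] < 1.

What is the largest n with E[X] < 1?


We need C(n, 8) · 4^{1 − 28} < 1, i.e. C(n, 8) < 4^{28 − 1} = 18014398509481984.
Check values of n near the boundary:
  n = 404: C(404, 8) = 16415071523485570; 16415071523485570 < 18014398509481984? YES
  n = 405: C(405, 8) = 16745853821188050; 16745853821188050 < 18014398509481984? YES
  n = 406: C(406, 8) = 17082453897995850; 17082453897995850 < 18014398509481984? YES
  n = 407: C(407, 8) = 17424959239309050; 17424959239309050 < 18014398509481984? YES
  n = 408: C(408, 8) = 17773458424095231; 17773458424095231 < 18014398509481984? YES
  n = 409: C(409, 8) = 18128041135797879; 18128041135797879 < 18014398509481984? NO
  n = 410: C(410, 8) = 18488798173326195; 18488798173326195 < 18014398509481984? NO
  n = 411: C(411, 8) = 18855821462126715; 18855821462126715 < 18014398509481984? NO
The largest n with C(n, 8) < 18014398509481984 is n = 408 (where E[X] = 17773458424095231/18014398509481984 ≈ 0.986625). Hence R_4(8) > 408, i.e. R_4(8) ≥ 409.

Largest n = 408; hence R_4(8) > 408.


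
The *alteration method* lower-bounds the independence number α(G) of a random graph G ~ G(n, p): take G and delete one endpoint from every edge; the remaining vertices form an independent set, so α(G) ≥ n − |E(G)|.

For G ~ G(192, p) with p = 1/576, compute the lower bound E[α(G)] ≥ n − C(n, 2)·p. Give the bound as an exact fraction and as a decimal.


E[|E(G)|] = C(192, 2)·p = 18336 · (1/576) = 191/6.
E[α(G)] ≥ n − E[|E(G)|] = 192 − 191/6 = 961/6.
Numerically: ≈ 160.16667.
(This is only a lower bound; the true E[α(G)] may be larger.)

E[α(G)] ≥ 961/6 ≈ 160.16667.


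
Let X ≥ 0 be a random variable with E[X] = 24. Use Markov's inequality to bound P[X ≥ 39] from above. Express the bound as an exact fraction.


μ = E[X] = 24, a = 39.
Markov: P[X ≥ 39] ≤ μ/a = (24)/39 = 8/13.
Numerically: ≈ 0.6154.
(Since a = 39 > μ = 24.0000, the bound 8/13 is < 1 and informative.)

P[X ≥ 39] ≤ 8/13 ≈ 0.6154.


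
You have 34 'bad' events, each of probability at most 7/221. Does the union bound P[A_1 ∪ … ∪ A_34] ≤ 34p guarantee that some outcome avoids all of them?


Union bound: P[∪_{i=1}^{34} A_i] ≤ Σ_i P[A_i] ≤ 34·p = 34·(7/221) = 14/13.
Numerically: 14/13 ≈ 1.076923.
Is 14/13 < 1? NO.
Since the bound 14/13 is ≥ 1, the union bound is uninformative here; it does NOT by itself certify existence.

34·p = 14/13 ≈ 1.076923; existence NOT certified by the union bound.


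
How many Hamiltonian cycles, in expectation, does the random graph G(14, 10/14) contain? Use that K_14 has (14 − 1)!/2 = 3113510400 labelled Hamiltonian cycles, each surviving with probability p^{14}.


K_14 has (14 − 1)!/2 = 3113510400 labelled Hamiltonian cycles.
For each such Hamiltonian cycle H, let X_H = 1 if all 14 edges of H are present in G. Then P[X_H = 1] = p^{14} = (5/7)^{14} = 6103515625/678223072849.
By linearity of expectation: E[X] = Σ_H E[X_H] = 3113510400 · p^{14} = 3113510400 · 6103515625/678223072849 = 2714765625000000000/96889010407.
Numerically: E[X] ≈ 2.8019e+07.

E[X] = 3113510400 · (5/7)^{14} = 2714765625000000000/96889010407 ≈ 2.8019e+07.


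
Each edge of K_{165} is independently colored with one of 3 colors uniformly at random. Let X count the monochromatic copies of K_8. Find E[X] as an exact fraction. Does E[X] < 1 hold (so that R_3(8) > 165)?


E[X] = C(165, 8) · 3^{1 − 28} = 11468588169060 · 3^{−27} = 11468588169060/7625597484987.
As a reduced fraction: E[X] = 141587508260/94143178827 ≈ 1.504.
Is E[X] < 1? NO.
Since E[X] ≥ 1, the first-moment bound is inconclusive at n = 165; it does NOT by itself certify R_3(8) > 165.

E[X] = 141587508260/94143178827 ≈ 1.504; E[X] ≥ 1; first-moment method inconclusive here.


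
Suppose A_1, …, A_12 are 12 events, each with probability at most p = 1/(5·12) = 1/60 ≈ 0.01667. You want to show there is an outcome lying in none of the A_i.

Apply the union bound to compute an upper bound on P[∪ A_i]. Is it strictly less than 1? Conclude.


Union bound: P[∪_{i=1}^{12} A_i] ≤ Σ_i P[A_i] ≤ 12·p = 12·(1/60) = 1/5.
Numerically: 1/5 ≈ 0.20000.
Is 1/5 < 1? YES.
Since P[∪ A_i] ≤ 1/5 < 1, the complement has P[∩ A_i^c] ≥ 1 − 1/5 = 4/5 > 0, so some outcome avoids every A_i.

12·p = 1/5 ≈ 0.20000; existence CERTIFIED by the union bound.


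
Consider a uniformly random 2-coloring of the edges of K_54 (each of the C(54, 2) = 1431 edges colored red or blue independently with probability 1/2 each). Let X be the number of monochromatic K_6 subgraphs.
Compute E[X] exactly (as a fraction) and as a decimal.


Let X = Σ_S X_S over the C(54, 6) = 25827165 subsets S of size 6, where X_S = 1 if the K_6 on S is monochromatic.
For a fixed S, the K_6 on S has C(6, 2) = 15 edges. P[all 15 edges red] = (1/2)^15, and likewise for blue, so P[monochromatic] = 2·(1/2)^15 = 2^{1 − 15} = 1/16384.
By linearity: E[X] = C(54, 6) · 2^{1 − 15} = 25827165 · 1/16384 = 25827165/16384.
Numerically: E[X] ≈ 1576.365.

E[X] = C(54,6)·2^(1−C(6,2)) = 25827165/16384 ≈ 1576.365.


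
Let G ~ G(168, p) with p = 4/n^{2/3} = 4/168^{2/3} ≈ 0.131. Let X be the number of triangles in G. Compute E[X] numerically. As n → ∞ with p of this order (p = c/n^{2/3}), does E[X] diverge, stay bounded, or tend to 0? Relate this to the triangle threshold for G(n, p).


Number of potential triangles: C(168, 3) = 776216.
Each occurs with probability p³ ≈ (0.131)³ ≈ 2.26757e-03.
By linearity: E[X] = C(168, 3)·p³ ≈ 776216 · 2.26757e-03 ≈ 1760.127.
Since α = 2/3 < 1, p = c/n^{2/3} ≫ 1/n is above the triangle threshold p ~ 1/n. Asymptotically E[X] ~ (c³/6)·n^{3(1−α)} = (4³/6)·n^{1} → ∞; triangles are abundant w.h.p.

E[X] ≈ 1760.127; in regime p = Θ(1/n^{2/3}) E[X] diverges (above the triangle threshold p ~ 1/n).
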